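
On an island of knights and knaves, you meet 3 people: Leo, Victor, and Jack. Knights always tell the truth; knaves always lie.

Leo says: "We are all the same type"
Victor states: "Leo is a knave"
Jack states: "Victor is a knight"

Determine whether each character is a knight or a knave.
Leo is a knave.
Victor is a knight.
Jack is a knight.

Verification:
- Leo (knave) says "We are all the same type" - this is FALSE (a lie) because Victor and Jack are knights and Leo is a knave.
- Victor (knight) says "Leo is a knave" - this is TRUE because Leo is a knave.
- Jack (knight) says "Victor is a knight" - this is TRUE because Victor is a knight.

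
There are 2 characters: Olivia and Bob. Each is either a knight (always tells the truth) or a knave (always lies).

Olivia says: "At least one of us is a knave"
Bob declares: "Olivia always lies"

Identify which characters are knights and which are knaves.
Olivia is a knight.
Bob is a knave.

Verification:
- Olivia (knight) says "At least one of us is a knave" - this is TRUE because Bob is a knave.
- Bob (knave) says "Olivia always lies" - this is FALSE (a lie) because Olivia is a knight.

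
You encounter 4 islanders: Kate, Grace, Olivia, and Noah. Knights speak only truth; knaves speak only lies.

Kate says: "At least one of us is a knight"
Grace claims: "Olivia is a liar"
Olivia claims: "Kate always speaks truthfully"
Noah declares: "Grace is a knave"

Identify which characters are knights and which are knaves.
Kate is a knight.
Grace is a knave.
Olivia is a knight.
Noah is a knight.

Verification:
- Kate (knight) says "At least one of us is a knight" - this is TRUE because Kate, Olivia, and Noah are knights.
- Grace (knave) says "Olivia is a liar" - this is FALSE (a lie) because Olivia is a knight.
- Olivia (knight) says "Kate always speaks truthfully" - this is TRUE because Kate is a knight.
- Noah (knight) says "Grace is a knave" - this is TRUE because Grace is a knave.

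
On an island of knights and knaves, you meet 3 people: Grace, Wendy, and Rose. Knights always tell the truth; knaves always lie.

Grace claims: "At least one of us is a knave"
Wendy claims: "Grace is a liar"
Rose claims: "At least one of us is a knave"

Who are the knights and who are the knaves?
Grace is a knight.
Wendy is a knave.
Rose is a knight.

Verification:
- Grace (knight) says "At least one of us is a knave" - this is TRUE because Wendy is a knave.
- Wendy (knave) says "Grace is a liar" - this is FALSE (a lie) because Grace is a knight.
- Rose (knight) says "At least one of us is a knave" - this is TRUE because Wendy is a knave.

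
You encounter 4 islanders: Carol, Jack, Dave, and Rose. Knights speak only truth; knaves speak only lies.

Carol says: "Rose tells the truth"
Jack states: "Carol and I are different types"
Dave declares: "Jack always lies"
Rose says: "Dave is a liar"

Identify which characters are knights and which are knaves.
Carol is a knave.
Jack is a knave.
Dave is a knight.
Rose is a knave.

Verification:
- Carol (knave) says "Rose tells the truth" - this is FALSE (a lie) because Rose is a knave.
- Jack (knave) says "Carol and I are different types" - this is FALSE (a lie) because Jack is a knave and Carol is a knave.
- Dave (knight) says "Jack always lies" - this is TRUE because Jack is a knave.
- Rose (knave) says "Dave is a liar" - this is FALSE (a lie) because Dave is a knight.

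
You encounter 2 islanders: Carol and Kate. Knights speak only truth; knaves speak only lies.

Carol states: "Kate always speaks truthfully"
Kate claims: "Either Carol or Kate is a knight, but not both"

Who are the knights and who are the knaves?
Carol is a knave.
Kate is a knave.

Verification:
- Carol (knave) says "Kate always speaks truthfully" - this is FALSE (a lie) because Kate is a knave.
- Kate (knave) says "Either Carol or Kate is a knight, but not both" - this is FALSE (a lie) because Carol is a knave and Kate is a knave.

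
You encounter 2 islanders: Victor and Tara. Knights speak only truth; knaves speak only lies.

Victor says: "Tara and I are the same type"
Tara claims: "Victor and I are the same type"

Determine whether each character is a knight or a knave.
Victor is a knight.
Tara is a knight.

Verification:
- Victor (knight) says "Tara and I are the same type" - this is TRUE because Victor is a knight and Tara is a knight.
- Tara (knight) says "Victor and I are the same type" - this is TRUE because Tara is a knight and Victor is a knight.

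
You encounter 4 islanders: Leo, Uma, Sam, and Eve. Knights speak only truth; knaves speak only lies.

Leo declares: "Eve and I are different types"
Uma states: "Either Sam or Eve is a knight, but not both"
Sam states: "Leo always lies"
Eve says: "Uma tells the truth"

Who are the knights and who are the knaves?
Leo is a knight.
Uma is a knave.
Sam is a knave.
Eve is a knave.

Verification:
- Leo (knight) says "Eve and I are different types" - this is TRUE because Leo is a knight and Eve is a knave.
- Uma (knave) says "Either Sam or Eve is a knight, but not both" - this is FALSE (a lie) because Sam is a knave and Eve is a knave.
- Sam (knave) says "Leo always lies" - this is FALSE (a lie) because Leo is a knight.
- Eve (knave) says "Uma tells the truth" - this is FALSE (a lie) because Uma is a knave.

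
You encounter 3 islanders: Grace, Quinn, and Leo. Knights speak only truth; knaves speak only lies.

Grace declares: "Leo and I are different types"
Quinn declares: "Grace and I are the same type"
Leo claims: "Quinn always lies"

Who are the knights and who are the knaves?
Grace is a knight.
Quinn is a knight.
Leo is a knave.

Verification:
- Grace (knight) says "Leo and I are different types" - this is TRUE because Grace is a knight and Leo is a knave.
- Quinn (knight) says "Grace and I are the same type" - this is TRUE because Quinn is a knight and Grace is a knight.
- Leo (knave) says "Quinn always lies" - this is FALSE (a lie) because Quinn is a knight.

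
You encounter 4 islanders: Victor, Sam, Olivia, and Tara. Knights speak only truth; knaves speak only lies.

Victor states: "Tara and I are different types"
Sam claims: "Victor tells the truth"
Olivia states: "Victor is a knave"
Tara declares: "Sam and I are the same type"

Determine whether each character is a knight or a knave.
Victor is a knight.
Sam is a knight.
Olivia is a knave.
Tara is a knave.

Verification:
- Victor (knight) says "Tara and I are different types" - this is TRUE because Victor is a knight and Tara is a knave.
- Sam (knight) says "Victor tells the truth" - this is TRUE because Victor is a knight.
- Olivia (knave) says "Victor is a knave" - this is FALSE (a lie) because Victor is a knight.
- Tara (knave) says "Sam and I are the same type" - this is FALSE (a lie) because Tara is a knave and Sam is a knight.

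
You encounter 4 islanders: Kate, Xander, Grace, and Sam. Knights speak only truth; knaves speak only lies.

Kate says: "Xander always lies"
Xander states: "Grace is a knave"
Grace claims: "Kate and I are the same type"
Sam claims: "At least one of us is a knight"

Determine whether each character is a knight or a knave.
Kate is a knight.
Xander is a knave.
Grace is a knight.
Sam is a knight.

Verification:
- Kate (knight) says "Xander always lies" - this is TRUE because Xander is a knave.
- Xander (knave) says "Grace is a knave" - this is FALSE (a lie) because Grace is a knight.
- Grace (knight) says "Kate and I are the same type" - this is TRUE because Grace is a knight and Kate is a knight.
- Sam (knight) says "At least one of us is a knight" - this is TRUE because Kate, Grace, and Sam are knights.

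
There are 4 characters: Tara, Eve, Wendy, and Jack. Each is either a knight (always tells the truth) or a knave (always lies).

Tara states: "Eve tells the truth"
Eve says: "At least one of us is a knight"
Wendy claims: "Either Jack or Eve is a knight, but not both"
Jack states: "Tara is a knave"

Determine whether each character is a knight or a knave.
Tara is a knight.
Eve is a knight.
Wendy is a knight.
Jack is a knave.

Verification:
- Tara (knight) says "Eve tells the truth" - this is TRUE because Eve is a knight.
- Eve (knight) says "At least one of us is a knight" - this is TRUE because Tara, Eve, and Wendy are knights.
- Wendy (knight) says "Either Jack or Eve is a knight, but not both" - this is TRUE because Jack is a knave and Eve is a knight.
- Jack (knave) says "Tara is a knave" - this is FALSE (a lie) because Tara is a knight.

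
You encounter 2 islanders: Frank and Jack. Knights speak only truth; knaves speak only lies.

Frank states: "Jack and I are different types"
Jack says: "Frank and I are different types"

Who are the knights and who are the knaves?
Frank is a knave.
Jack is a knave.

Verification:
- Frank (knave) says "Jack and I are different types" - this is FALSE (a lie) because Frank is a knave and Jack is a knave.
- Jack (knave) says "Frank and I are different types" - this is FALSE (a lie) because Jack is a knave and Frank is a knave.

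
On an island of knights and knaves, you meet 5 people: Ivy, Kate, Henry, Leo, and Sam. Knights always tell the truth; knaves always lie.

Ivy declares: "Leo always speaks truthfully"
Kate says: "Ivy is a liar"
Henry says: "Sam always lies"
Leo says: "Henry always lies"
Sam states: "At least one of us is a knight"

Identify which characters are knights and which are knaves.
Ivy is a knight.
Kate is a knave.
Henry is a knave.
Leo is a knight.
Sam is a knight.

Verification:
- Ivy (knight) says "Leo always speaks truthfully" - this is TRUE because Leo is a knight.
- Kate (knave) says "Ivy is a liar" - this is FALSE (a lie) because Ivy is a knight.
- Henry (knave) says "Sam always lies" - this is FALSE (a lie) because Sam is a knight.
- Leo (knight) says "Henry always lies" - this is TRUE because Henry is a knave.
- Sam (knight) says "At least one of us is a knight" - this is TRUE because Ivy, Leo, and Sam are knights.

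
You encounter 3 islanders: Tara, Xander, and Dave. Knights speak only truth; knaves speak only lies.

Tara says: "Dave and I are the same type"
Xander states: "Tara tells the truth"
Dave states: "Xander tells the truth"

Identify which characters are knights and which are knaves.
Tara is a knight.
Xander is a knight.
Dave is a knight.

Verification:
- Tara (knight) says "Dave and I are the same type" - this is TRUE because Tara is a knight and Dave is a knight.
- Xander (knight) says "Tara tells the truth" - this is TRUE because Tara is a knight.
- Dave (knight) says "Xander tells the truth" - this is TRUE because Xander is a knight.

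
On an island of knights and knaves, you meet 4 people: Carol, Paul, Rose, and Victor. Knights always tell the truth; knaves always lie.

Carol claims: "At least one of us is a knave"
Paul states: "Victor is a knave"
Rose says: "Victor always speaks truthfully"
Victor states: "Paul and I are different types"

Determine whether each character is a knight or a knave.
Carol is a knight.
Paul is a knave.
Rose is a knight.
Victor is a knight.

Verification:
- Carol (knight) says "At least one of us is a knave" - this is TRUE because Paul is a knave.
- Paul (knave) says "Victor is a knave" - this is FALSE (a lie) because Victor is a knight.
- Rose (knight) says "Victor always speaks truthfully" - this is TRUE because Victor is a knight.
- Victor (knight) says "Paul and I are different types" - this is TRUE because Victor is a knight and Paul is a knave.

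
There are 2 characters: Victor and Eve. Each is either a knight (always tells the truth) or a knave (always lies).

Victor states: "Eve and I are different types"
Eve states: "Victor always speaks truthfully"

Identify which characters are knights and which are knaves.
Victor is a knave.
Eve is a knave.

Verification:
- Victor (knave) says "Eve and I are different types" - this is FALSE (a lie) because Victor is a knave and Eve is a knave.
- Eve (knave) says "Victor always speaks truthfully" - this is FALSE (a lie) because Victor is a knave.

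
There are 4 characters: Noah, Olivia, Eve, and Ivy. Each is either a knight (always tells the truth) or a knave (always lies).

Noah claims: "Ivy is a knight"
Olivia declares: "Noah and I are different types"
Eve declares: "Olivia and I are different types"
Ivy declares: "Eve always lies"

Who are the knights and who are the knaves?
Noah is a knave.
Olivia is a knave.
Eve is a knight.
Ivy is a knave.

Verification:
- Noah (knave) says "Ivy is a knight" - this is FALSE (a lie) because Ivy is a knave.
- Olivia (knave) says "Noah and I are different types" - this is FALSE (a lie) because Olivia is a knave and Noah is a knave.
- Eve (knight) says "Olivia and I are different types" - this is TRUE because Eve is a knight and Olivia is a knave.
- Ivy (knave) says "Eve always lies" - this is FALSE (a lie) because Eve is a knight.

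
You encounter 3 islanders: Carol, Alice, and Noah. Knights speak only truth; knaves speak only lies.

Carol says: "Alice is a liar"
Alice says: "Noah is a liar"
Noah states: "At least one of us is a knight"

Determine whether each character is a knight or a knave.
Carol is a knight.
Alice is a knave.
Noah is a knight.

Verification:
- Carol (knight) says "Alice is a liar" - this is TRUE because Alice is a knave.
- Alice (knave) says "Noah is a liar" - this is FALSE (a lie) because Noah is a knight.
- Noah (knight) says "At least one of us is a knight" - this is TRUE because Carol and Noah are knights.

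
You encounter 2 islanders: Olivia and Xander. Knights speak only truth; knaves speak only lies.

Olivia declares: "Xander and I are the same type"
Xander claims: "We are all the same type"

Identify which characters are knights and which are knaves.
Olivia is a knight.
Xander is a knight.

Verification:
- Olivia (knight) says "Xander and I are the same type" - this is TRUE because Olivia is a knight and Xander is a knight.
- Xander (knight) says "We are all the same type" - this is TRUE because Olivia and Xander are knights.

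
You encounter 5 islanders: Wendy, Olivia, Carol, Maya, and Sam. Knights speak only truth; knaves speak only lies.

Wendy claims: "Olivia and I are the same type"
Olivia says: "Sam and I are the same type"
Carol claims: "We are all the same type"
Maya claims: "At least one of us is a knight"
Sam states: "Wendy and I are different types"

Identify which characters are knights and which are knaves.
Wendy is a knave.
Olivia is a knight.
Carol is a knave.
Maya is a knight.
Sam is a knight.

Verification:
- Wendy (knave) says "Olivia and I are the same type" - this is FALSE (a lie) because Wendy is a knave and Olivia is a knight.
- Olivia (knight) says "Sam and I are the same type" - this is TRUE because Olivia is a knight and Sam is a knight.
- Carol (knave) says "We are all the same type" - this is FALSE (a lie) because Olivia, Maya, and Sam are knights and Wendy and Carol are knaves.
- Maya (knight) says "At least one of us is a knight" - this is TRUE because Olivia, Maya, and Sam are knights.
- Sam (knight) says "Wendy and I are different types" - this is TRUE because Sam is a knight and Wendy is a knave.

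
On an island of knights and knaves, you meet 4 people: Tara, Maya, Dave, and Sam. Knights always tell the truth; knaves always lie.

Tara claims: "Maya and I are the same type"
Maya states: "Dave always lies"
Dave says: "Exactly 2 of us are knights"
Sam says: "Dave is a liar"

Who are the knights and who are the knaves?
Tara is a knight.
Maya is a knight.
Dave is a knave.
Sam is a knight.

Verification:
- Tara (knight) says "Maya and I are the same type" - this is TRUE because Tara is a knight and Maya is a knight.
- Maya (knight) says "Dave always lies" - this is TRUE because Dave is a knave.
- Dave (knave) says "Exactly 2 of us are knights" - this is FALSE (a lie) because there are 3 knights.
- Sam (knight) says "Dave is a liar" - this is TRUE because Dave is a knave.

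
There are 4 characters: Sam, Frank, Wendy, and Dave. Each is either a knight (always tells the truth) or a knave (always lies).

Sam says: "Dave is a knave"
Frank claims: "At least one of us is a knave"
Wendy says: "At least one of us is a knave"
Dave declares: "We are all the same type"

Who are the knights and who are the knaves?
Sam is a knight.
Frank is a knight.
Wendy is a knight.
Dave is a knave.

Verification:
- Sam (knight) says "Dave is a knave" - this is TRUE because Dave is a knave.
- Frank (knight) says "At least one of us is a knave" - this is TRUE because Dave is a knave.
- Wendy (knight) says "At least one of us is a knave" - this is TRUE because Dave is a knave.
- Dave (knave) says "We are all the same type" - this is FALSE (a lie) because Sam, Frank, and Wendy are knights and Dave is a knave.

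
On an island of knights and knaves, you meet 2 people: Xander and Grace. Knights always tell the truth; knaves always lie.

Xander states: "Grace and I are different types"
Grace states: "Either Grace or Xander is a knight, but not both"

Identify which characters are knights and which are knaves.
Xander is a knave.
Grace is a knave.

Verification:
- Xander (knave) says "Grace and I are different types" - this is FALSE (a lie) because Xander is a knave and Grace is a knave.
- Grace (knave) says "Either Grace or Xander is a knight, but not both" - this is FALSE (a lie) because Grace is a knave and Xander is a knave.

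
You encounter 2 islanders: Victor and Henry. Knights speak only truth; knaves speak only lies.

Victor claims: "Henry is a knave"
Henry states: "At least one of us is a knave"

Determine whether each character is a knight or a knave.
Victor is a knave.
Henry is a knight.

Verification:
- Victor (knave) says "Henry is a knave" - this is FALSE (a lie) because Henry is a knight.
- Henry (knight) says "At least one of us is a knave" - this is TRUE because Victor is a knave.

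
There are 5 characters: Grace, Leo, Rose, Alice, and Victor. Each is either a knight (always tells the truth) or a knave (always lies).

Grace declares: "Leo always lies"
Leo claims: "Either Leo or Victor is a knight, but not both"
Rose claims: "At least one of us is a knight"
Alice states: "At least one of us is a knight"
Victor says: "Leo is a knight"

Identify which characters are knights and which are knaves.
Grace is a knight.
Leo is a knave.
Rose is a knight.
Alice is a knight.
Victor is a knave.

Verification:
- Grace (knight) says "Leo always lies" - this is TRUE because Leo is a knave.
- Leo (knave) says "Either Leo or Victor is a knight, but not both" - this is FALSE (a lie) because Leo is a knave and Victor is a knave.
- Rose (knight) says "At least one of us is a knight" - this is TRUE because Grace, Rose, and Alice are knights.
- Alice (knight) says "At least one of us is a knight" - this is TRUE because Grace, Rose, and Alice are knights.
- Victor (knave) says "Leo is a knight" - this is FALSE (a lie) because Leo is a knave.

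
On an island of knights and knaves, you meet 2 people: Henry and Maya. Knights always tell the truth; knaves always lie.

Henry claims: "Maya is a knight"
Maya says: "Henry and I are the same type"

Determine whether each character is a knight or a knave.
Henry is a knight.
Maya is a knight.

Verification:
- Henry (knight) says "Maya is a knight" - this is TRUE because Maya is a knight.
- Maya (knight) says "Henry and I are the same type" - this is TRUE because Maya is a knight and Henry is a knight.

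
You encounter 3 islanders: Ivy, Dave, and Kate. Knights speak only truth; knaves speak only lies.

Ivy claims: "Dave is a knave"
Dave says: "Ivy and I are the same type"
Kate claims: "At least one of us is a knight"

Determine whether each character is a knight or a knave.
Ivy is a knight.
Dave is a knave.
Kate is a knight.

Verification:
- Ivy (knight) says "Dave is a knave" - this is TRUE because Dave is a knave.
- Dave (knave) says "Ivy and I are the same type" - this is FALSE (a lie) because Dave is a knave and Ivy is a knight.
- Kate (knight) says "At least one of us is a knight" - this is TRUE because Ivy and Kate are knights.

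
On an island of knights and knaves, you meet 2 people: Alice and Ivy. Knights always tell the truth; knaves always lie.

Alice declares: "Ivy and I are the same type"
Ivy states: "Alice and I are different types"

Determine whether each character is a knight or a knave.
Alice is a knave.
Ivy is a knight.

Verification:
- Alice (knave) says "Ivy and I are the same type" - this is FALSE (a lie) because Alice is a knave and Ivy is a knight.
- Ivy (knight) says "Alice and I are different types" - this is TRUE because Ivy is a knight and Alice is a knave.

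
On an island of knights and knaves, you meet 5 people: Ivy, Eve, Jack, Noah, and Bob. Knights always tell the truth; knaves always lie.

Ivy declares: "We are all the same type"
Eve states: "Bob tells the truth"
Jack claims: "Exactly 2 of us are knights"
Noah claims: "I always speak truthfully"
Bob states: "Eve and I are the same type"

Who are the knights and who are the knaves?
Ivy is a knave.
Eve is a knight.
Jack is a knave.
Noah is a knight.
Bob is a knight.

Verification:
- Ivy (knave) says "We are all the same type" - this is FALSE (a lie) because Eve, Noah, and Bob are knights and Ivy and Jack are knaves.
- Eve (knight) says "Bob tells the truth" - this is TRUE because Bob is a knight.
- Jack (knave) says "Exactly 2 of us are knights" - this is FALSE (a lie) because there are 3 knights.
- Noah (knight) says "I always speak truthfully" - this is TRUE because Noah is a knight.
- Bob (knight) says "Eve and I are the same type" - this is TRUE because Bob is a knight and Eve is a knight.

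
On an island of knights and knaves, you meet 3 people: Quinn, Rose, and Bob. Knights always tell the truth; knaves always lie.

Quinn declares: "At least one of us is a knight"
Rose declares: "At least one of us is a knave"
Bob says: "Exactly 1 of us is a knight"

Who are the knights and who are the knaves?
Quinn is a knight.
Rose is a knight.
Bob is a knave.

Verification:
- Quinn (knight) says "At least one of us is a knight" - this is TRUE because Quinn and Rose are knights.
- Rose (knight) says "At least one of us is a knave" - this is TRUE because Bob is a knave.
- Bob (knave) says "Exactly 1 of us is a knight" - this is FALSE (a lie) because there are 2 knights.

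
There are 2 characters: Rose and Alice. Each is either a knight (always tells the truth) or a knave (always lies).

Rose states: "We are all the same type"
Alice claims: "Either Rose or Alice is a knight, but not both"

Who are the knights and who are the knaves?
Rose is a knave.
Alice is a knight.

Verification:
- Rose (knave) says "We are all the same type" - this is FALSE (a lie) because Alice is a knight and Rose is a knave.
- Alice (knight) says "Either Rose or Alice is a knight, but not both" - this is TRUE because Rose is a knave and Alice is a knight.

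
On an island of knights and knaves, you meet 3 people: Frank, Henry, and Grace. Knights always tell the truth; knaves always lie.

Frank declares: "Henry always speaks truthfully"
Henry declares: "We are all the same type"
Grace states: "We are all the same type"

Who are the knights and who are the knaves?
Frank is a knight.
Henry is a knight.
Grace is a knight.

Verification:
- Frank (knight) says "Henry always speaks truthfully" - this is TRUE because Henry is a knight.
- Henry (knight) says "We are all the same type" - this is TRUE because Frank, Henry, and Grace are knights.
- Grace (knight) says "We are all the same type" - this is TRUE because Frank, Henry, and Grace are knights.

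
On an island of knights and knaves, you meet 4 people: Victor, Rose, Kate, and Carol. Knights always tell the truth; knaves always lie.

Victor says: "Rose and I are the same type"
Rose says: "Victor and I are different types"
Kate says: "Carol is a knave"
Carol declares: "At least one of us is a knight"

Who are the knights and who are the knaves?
Victor is a knave.
Rose is a knight.
Kate is a knave.
Carol is a knight.

Verification:
- Victor (knave) says "Rose and I are the same type" - this is FALSE (a lie) because Victor is a knave and Rose is a knight.
- Rose (knight) says "Victor and I are different types" - this is TRUE because Rose is a knight and Victor is a knave.
- Kate (knave) says "Carol is a knave" - this is FALSE (a lie) because Carol is a knight.
- Carol (knight) says "At least one of us is a knight" - this is TRUE because Rose and Carol are knights.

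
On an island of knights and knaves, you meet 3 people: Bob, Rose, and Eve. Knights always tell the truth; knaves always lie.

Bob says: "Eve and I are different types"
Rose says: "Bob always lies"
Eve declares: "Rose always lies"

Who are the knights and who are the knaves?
Bob is a knave.
Rose is a knight.
Eve is a knave.

Verification:
- Bob (knave) says "Eve and I are different types" - this is FALSE (a lie) because Bob is a knave and Eve is a knave.
- Rose (knight) says "Bob always lies" - this is TRUE because Bob is a knave.
- Eve (knave) says "Rose always lies" - this is FALSE (a lie) because Rose is a knight.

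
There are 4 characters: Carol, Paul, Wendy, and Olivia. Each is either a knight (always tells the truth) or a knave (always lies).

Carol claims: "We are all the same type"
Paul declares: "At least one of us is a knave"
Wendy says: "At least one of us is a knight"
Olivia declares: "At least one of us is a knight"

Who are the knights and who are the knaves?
Carol is a knave.
Paul is a knight.
Wendy is a knight.
Olivia is a knight.

Verification:
- Carol (knave) says "We are all the same type" - this is FALSE (a lie) because Paul, Wendy, and Olivia are knights and Carol is a knave.
- Paul (knight) says "At least one of us is a knave" - this is TRUE because Carol is a knave.
- Wendy (knight) says "At least one of us is a knight" - this is TRUE because Paul, Wendy, and Olivia are knights.
- Olivia (knight) says "At least one of us is a knight" - this is TRUE because Paul, Wendy, and Olivia are knights.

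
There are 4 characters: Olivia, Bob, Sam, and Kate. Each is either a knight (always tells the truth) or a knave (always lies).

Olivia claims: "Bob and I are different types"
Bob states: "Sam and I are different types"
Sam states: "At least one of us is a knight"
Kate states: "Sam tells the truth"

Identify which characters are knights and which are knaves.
Olivia is a knave.
Bob is a knave.
Sam is a knave.
Kate is a knave.

Verification:
- Olivia (knave) says "Bob and I are different types" - this is FALSE (a lie) because Olivia is a knave and Bob is a knave.
- Bob (knave) says "Sam and I are different types" - this is FALSE (a lie) because Bob is a knave and Sam is a knave.
- Sam (knave) says "At least one of us is a knight" - this is FALSE (a lie) because no one is a knight.
- Kate (knave) says "Sam tells the truth" - this is FALSE (a lie) because Sam is a knave.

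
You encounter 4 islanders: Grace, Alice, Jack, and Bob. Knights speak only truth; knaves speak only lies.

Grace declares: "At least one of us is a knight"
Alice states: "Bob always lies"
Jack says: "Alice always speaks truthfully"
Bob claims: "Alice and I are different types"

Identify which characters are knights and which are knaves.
Grace is a knight.
Alice is a knave.
Jack is a knave.
Bob is a knight.

Verification:
- Grace (knight) says "At least one of us is a knight" - this is TRUE because Grace and Bob are knights.
- Alice (knave) says "Bob always lies" - this is FALSE (a lie) because Bob is a knight.
- Jack (knave) says "Alice always speaks truthfully" - this is FALSE (a lie) because Alice is a knave.
- Bob (knight) says "Alice and I are different types" - this is TRUE because Bob is a knight and Alice is a knave.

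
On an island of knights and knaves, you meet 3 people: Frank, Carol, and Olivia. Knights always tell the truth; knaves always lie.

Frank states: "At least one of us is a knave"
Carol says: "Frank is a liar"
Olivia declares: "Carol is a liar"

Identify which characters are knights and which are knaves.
Frank is a knight.
Carol is a knave.
Olivia is a knight.

Verification:
- Frank (knight) says "At least one of us is a knave" - this is TRUE because Carol is a knave.
- Carol (knave) says "Frank is a liar" - this is FALSE (a lie) because Frank is a knight.
- Olivia (knight) says "Carol is a liar" - this is TRUE because Carol is a knave.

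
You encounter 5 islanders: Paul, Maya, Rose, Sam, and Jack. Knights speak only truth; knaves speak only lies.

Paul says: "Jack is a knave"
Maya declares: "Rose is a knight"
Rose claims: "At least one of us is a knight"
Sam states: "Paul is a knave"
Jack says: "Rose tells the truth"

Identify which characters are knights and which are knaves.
Paul is a knave.
Maya is a knight.
Rose is a knight.
Sam is a knight.
Jack is a knight.

Verification:
- Paul (knave) says "Jack is a knave" - this is FALSE (a lie) because Jack is a knight.
- Maya (knight) says "Rose is a knight" - this is TRUE because Rose is a knight.
- Rose (knight) says "At least one of us is a knight" - this is TRUE because Maya, Rose, Sam, and Jack are knights.
- Sam (knight) says "Paul is a knave" - this is TRUE because Paul is a knave.
- Jack (knight) says "Rose tells the truth" - this is TRUE because Rose is a knight.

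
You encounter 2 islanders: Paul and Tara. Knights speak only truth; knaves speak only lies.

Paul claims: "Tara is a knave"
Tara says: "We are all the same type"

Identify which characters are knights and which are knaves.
Paul is a knight.
Tara is a knave.

Verification:
- Paul (knight) says "Tara is a knave" - this is TRUE because Tara is a knave.
- Tara (knave) says "We are all the same type" - this is FALSE (a lie) because Paul is a knight and Tara is a knave.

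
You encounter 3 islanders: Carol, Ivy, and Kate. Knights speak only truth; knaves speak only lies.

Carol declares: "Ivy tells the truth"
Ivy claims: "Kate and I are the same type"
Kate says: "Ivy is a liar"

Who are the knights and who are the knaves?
Carol is a knave.
Ivy is a knave.
Kate is a knight.

Verification:
- Carol (knave) says "Ivy tells the truth" - this is FALSE (a lie) because Ivy is a knave.
- Ivy (knave) says "Kate and I are the same type" - this is FALSE (a lie) because Ivy is a knave and Kate is a knight.
- Kate (knight) says "Ivy is a liar" - this is TRUE because Ivy is a knave.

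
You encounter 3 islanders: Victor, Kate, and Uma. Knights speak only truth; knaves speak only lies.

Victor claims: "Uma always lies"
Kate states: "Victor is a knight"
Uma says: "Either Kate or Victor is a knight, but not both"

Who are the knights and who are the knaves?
Victor is a knight.
Kate is a knight.
Uma is a knave.

Verification:
- Victor (knight) says "Uma always lies" - this is TRUE because Uma is a knave.
- Kate (knight) says "Victor is a knight" - this is TRUE because Victor is a knight.
- Uma (knave) says "Either Kate or Victor is a knight, but not both" - this is FALSE (a lie) because Kate is a knight and Victor is a knight.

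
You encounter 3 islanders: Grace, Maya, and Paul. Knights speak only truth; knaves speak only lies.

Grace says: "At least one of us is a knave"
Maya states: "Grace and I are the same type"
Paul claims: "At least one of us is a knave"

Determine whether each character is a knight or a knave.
Grace is a knight.
Maya is a knave.
Paul is a knight.

Verification:
- Grace (knight) says "At least one of us is a knave" - this is TRUE because Maya is a knave.
- Maya (knave) says "Grace and I are the same type" - this is FALSE (a lie) because Maya is a knave and Grace is a knight.
- Paul (knight) says "At least one of us is a knave" - this is TRUE because Maya is a knave.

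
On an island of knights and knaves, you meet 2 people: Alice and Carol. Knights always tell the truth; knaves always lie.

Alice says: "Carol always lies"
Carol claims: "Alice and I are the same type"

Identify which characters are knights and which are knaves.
Alice is a knight.
Carol is a knave.

Verification:
- Alice (knight) says "Carol always lies" - this is TRUE because Carol is a knave.
- Carol (knave) says "Alice and I are the same type" - this is FALSE (a lie) because Carol is a knave and Alice is a knight.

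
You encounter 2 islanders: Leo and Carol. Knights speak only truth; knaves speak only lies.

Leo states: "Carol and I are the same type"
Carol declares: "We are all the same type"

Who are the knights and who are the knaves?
Leo is a knight.
Carol is a knight.

Verification:
- Leo (knight) says "Carol and I are the same type" - this is TRUE because Leo is a knight and Carol is a knight.
- Carol (knight) says "We are all the same type" - this is TRUE because Leo and Carol are knights.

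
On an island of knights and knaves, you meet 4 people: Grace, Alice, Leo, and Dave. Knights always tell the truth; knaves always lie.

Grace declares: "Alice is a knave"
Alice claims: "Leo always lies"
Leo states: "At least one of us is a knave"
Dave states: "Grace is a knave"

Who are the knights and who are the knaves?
Grace is a knight.
Alice is a knave.
Leo is a knight.
Dave is a knave.

Verification:
- Grace (knight) says "Alice is a knave" - this is TRUE because Alice is a knave.
- Alice (knave) says "Leo always lies" - this is FALSE (a lie) because Leo is a knight.
- Leo (knight) says "At least one of us is a knave" - this is TRUE because Alice and Dave are knaves.
- Dave (knave) says "Grace is a knave" - this is FALSE (a lie) because Grace is a knight.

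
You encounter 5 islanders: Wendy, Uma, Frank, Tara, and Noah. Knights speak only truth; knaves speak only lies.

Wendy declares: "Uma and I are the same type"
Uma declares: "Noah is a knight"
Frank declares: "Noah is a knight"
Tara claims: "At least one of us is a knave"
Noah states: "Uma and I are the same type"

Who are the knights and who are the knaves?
Wendy is a knave.
Uma is a knight.
Frank is a knight.
Tara is a knight.
Noah is a knight.

Verification:
- Wendy (knave) says "Uma and I are the same type" - this is FALSE (a lie) because Wendy is a knave and Uma is a knight.
- Uma (knight) says "Noah is a knight" - this is TRUE because Noah is a knight.
- Frank (knight) says "Noah is a knight" - this is TRUE because Noah is a knight.
- Tara (knight) says "At least one of us is a knave" - this is TRUE because Wendy is a knave.
- Noah (knight) says "Uma and I are the same type" - this is TRUE because Noah is a knight and Uma is a knight.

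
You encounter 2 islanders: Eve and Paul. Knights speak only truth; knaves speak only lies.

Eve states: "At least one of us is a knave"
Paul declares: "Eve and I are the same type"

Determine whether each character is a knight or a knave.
Eve is a knight.
Paul is a knave.

Verification:
- Eve (knight) says "At least one of us is a knave" - this is TRUE because Paul is a knave.
- Paul (knave) says "Eve and I are the same type" - this is FALSE (a lie) because Paul is a knave and Eve is a knight.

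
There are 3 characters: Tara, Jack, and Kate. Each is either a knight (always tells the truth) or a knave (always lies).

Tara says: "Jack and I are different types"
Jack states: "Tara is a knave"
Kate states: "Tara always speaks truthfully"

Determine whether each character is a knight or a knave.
Tara is a knight.
Jack is a knave.
Kate is a knight.

Verification:
- Tara (knight) says "Jack and I are different types" - this is TRUE because Tara is a knight and Jack is a knave.
- Jack (knave) says "Tara is a knave" - this is FALSE (a lie) because Tara is a knight.
- Kate (knight) says "Tara always speaks truthfully" - this is TRUE because Tara is a knight.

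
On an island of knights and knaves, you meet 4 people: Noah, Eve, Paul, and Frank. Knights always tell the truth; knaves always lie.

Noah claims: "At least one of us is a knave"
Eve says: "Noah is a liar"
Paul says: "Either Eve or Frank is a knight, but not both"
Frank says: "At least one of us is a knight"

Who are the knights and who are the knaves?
Noah is a knight.
Eve is a knave.
Paul is a knight.
Frank is a knight.

Verification:
- Noah (knight) says "At least one of us is a knave" - this is TRUE because Eve is a knave.
- Eve (knave) says "Noah is a liar" - this is FALSE (a lie) because Noah is a knight.
- Paul (knight) says "Either Eve or Frank is a knight, but not both" - this is TRUE because Eve is a knave and Frank is a knight.
- Frank (knight) says "At least one of us is a knight" - this is TRUE because Noah, Paul, and Frank are knights.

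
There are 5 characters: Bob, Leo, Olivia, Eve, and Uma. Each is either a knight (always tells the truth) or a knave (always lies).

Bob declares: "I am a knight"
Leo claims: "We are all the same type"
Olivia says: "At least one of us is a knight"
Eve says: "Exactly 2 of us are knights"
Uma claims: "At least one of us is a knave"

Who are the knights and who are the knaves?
Bob is a knight.
Leo is a knave.
Olivia is a knight.
Eve is a knave.
Uma is a knight.

Verification:
- Bob (knight) says "I am a knight" - this is TRUE because Bob is a knight.
- Leo (knave) says "We are all the same type" - this is FALSE (a lie) because Bob, Olivia, and Uma are knights and Leo and Eve are knaves.
- Olivia (knight) says "At least one of us is a knight" - this is TRUE because Bob, Olivia, and Uma are knights.
- Eve (knave) says "Exactly 2 of us are knights" - this is FALSE (a lie) because there are 3 knights.
- Uma (knight) says "At least one of us is a knave" - this is TRUE because Leo and Eve are knaves.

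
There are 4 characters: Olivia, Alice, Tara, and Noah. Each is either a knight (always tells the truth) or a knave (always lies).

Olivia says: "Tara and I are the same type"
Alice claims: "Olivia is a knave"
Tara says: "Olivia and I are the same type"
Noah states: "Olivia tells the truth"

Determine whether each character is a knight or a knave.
Olivia is a knight.
Alice is a knave.
Tara is a knight.
Noah is a knight.

Verification:
- Olivia (knight) says "Tara and I are the same type" - this is TRUE because Olivia is a knight and Tara is a knight.
- Alice (knave) says "Olivia is a knave" - this is FALSE (a lie) because Olivia is a knight.
- Tara (knight) says "Olivia and I are the same type" - this is TRUE because Tara is a knight and Olivia is a knight.
- Noah (knight) says "Olivia tells the truth" - this is TRUE because Olivia is a knight.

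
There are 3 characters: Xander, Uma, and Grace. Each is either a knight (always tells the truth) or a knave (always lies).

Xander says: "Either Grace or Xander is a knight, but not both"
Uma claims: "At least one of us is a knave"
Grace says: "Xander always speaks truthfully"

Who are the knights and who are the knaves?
Xander is a knave.
Uma is a knight.
Grace is a knave.

Verification:
- Xander (knave) says "Either Grace or Xander is a knight, but not both" - this is FALSE (a lie) because Grace is a knave and Xander is a knave.
- Uma (knight) says "At least one of us is a knave" - this is TRUE because Xander and Grace are knaves.
- Grace (knave) says "Xander always speaks truthfully" - this is FALSE (a lie) because Xander is a knave.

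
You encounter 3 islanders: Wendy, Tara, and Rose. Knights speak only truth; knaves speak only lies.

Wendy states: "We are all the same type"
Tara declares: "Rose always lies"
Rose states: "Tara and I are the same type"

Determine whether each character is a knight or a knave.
Wendy is a knave.
Tara is a knight.
Rose is a knave.

Verification:
- Wendy (knave) says "We are all the same type" - this is FALSE (a lie) because Tara is a knight and Wendy and Rose are knaves.
- Tara (knight) says "Rose always lies" - this is TRUE because Rose is a knave.
- Rose (knave) says "Tara and I are the same type" - this is FALSE (a lie) because Rose is a knave and Tara is a knight.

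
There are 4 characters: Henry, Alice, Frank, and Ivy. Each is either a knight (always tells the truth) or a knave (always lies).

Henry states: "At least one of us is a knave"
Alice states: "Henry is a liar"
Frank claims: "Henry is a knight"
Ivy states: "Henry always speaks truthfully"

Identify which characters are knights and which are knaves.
Henry is a knight.
Alice is a knave.
Frank is a knight.
Ivy is a knight.

Verification:
- Henry (knight) says "At least one of us is a knave" - this is TRUE because Alice is a knave.
- Alice (knave) says "Henry is a liar" - this is FALSE (a lie) because Henry is a knight.
- Frank (knight) says "Henry is a knight" - this is TRUE because Henry is a knight.
- Ivy (knight) says "Henry always speaks truthfully" - this is TRUE because Henry is a knight.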